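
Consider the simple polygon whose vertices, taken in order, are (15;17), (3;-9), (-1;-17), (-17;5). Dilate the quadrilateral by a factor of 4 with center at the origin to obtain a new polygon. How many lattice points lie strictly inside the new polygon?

7209

The shoelace formula gives twice the area as |(15·(-9) − 3·17) + (3·(-17) − (-1)·(-9)) + ((-1)·5 − (-17)·(-17)) + ((-17)·17 − 15·5)| = 904, so the area is 452.
Along each edge there are gcd(|Δx|,|Δy|)+1 lattice points, so counting each shared vertex once the boundary has gcd(12,26) + gcd(4,8) + gcd(16,22) + gcd(32,12) = 2+4+2+4 = 12.
Scaling by 4 multiplies the area by 4² = 16 (so the new area is 7232) and multiplies the boundary lattice-point count by 4, giving 48.
By Pick's theorem, the interior count of the dilated polygon is 7232 − 48/2 + 1 = 7209.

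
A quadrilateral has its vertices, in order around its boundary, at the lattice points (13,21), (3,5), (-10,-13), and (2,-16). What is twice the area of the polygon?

449

By the shoelace formula, twice the signed area is |[13·5 − 3·21] + [3·(-13) − (-10)·5] + [(-10)·(-16) − 2·(-13)] + [2·21 − 13·(-16)]| = 449, so the area is 449/2.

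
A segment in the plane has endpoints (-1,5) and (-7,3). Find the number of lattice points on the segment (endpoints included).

3

The number of lattice points on a segment between lattice points is gcd(|Δx|,|Δy|) + 1 = gcd(6,2) + 1 = 2 + 1 = 3.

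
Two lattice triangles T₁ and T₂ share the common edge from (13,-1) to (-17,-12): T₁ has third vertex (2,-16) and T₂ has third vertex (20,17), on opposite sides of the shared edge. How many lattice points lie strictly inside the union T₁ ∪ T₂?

The union is the simple quadrilateral with vertices (13,-1), (2,-16), (-17,-12), (20,17) in order.
Using the shoelace formula, 2A = |(13·(-16) − 2·(-1)) + (2·(-12) − (-17)·(-16)) + ((-17)·17 − 20·(-12)) + (20·(-1) − 13·17)| = 792, so the area is 396.
Along each edge there are gcd(|Δx|,|Δy|)+1 lattice points, so counting each shared vertex once the boundary has gcd(11,15) + gcd(19,4) + gcd(37,29) + gcd(7,18) = 1+1+1+1 = 4.
By Pick's theorem I = A − B/2 + 1 = 396 − 4/2 + 1 = 395.

395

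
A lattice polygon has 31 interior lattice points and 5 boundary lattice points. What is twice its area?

65

Pick's theorem states A = I + B/2 − 1, so A = 31 + 5/2 − 1 = 65/2.
Hence 2A = 65.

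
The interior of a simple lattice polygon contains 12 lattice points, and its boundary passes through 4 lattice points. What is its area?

Pick's theorem states A = I + B/2 − 1, so A = 12 + 4/2 − 1 = 13.

13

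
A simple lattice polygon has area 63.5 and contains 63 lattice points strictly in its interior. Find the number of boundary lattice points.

3

Pick's theorem gives A = I + B/2 − 1, so B = 2(A − I + 1) = 2(63.5 − 63 + 1) = 3.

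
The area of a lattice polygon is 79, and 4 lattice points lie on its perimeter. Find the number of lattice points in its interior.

From Pick's theorem, I = A − B/2 + 1 = 79 − 4/2 + 1 = 78.

78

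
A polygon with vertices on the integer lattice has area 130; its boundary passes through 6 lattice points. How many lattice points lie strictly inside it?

Pick's theorem A = I + B/2 − 1 rearranges to I = A − B/2 + 1 = 130 − 6/2 + 1 = 128.

128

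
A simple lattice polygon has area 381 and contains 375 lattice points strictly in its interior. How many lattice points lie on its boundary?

14

Pick's theorem gives A = I + B/2 − 1, so B = 2(A − I + 1) = 2(381 − 375 + 1) = 14.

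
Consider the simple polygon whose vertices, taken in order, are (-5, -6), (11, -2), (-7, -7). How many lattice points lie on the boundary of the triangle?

6

The number of boundary lattice points is Σ gcd(|Δx|,|Δy|) = gcd(16,4) + gcd(18,5) + gcd(2,1) = 4+1+1 = 6.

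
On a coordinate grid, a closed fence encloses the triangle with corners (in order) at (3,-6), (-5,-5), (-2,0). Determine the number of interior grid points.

By the shoelace formula, twice the signed area is |[3·(-5) − (-5)·(-6)] + [(-5)·0 − (-2)·(-5)] + [(-2)·(-6) − 3·0]| = 43, so the area is 21.5.
The number of boundary lattice points is Σ gcd(|Δx|,|Δy|) = gcd(8,1) + gcd(3,5) + gcd(5,6) = 1+1+1 = 3.
By Pick's theorem A = I + B/2 − 1, so I = 21.5 − 3/2 + 1 = 21.

21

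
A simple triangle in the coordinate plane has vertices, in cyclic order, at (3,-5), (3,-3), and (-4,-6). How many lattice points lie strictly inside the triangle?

6

The shoelace formula gives twice the area as |[3·(-3) − 3·(-5)] + [3·(-6) − (-4)·(-3)] + [(-4)·(-5) − 3·(-6)]| = 14, so the area is 7.
Along each edge there are gcd(|Δx|,|Δy|)+1 lattice points, so counting each shared vertex once the boundary has gcd(0,2) + gcd(7,3) + gcd(7,1) = 2+1+1 = 4.
Pick's theorem gives I = A − B/2 + 1 = 7 − 4/2 + 1 = 6.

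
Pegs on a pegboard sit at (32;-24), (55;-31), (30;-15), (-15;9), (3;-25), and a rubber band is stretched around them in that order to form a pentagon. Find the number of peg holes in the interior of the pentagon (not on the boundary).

By the shoelace formula, twice the signed area is |[32·(-31) − 55·(-24)] + [55·(-15) − 30·(-31)] + [30·9 − (-15)·(-15)] + [(-15)·(-25) − 3·9] + [3·(-24) − 32·(-25)]| = 1554, so the area is 777.
Along each edge there are gcd(|Δx|,|Δy|)+1 lattice points, so counting each shared vertex once the boundary has gcd(23,7) + gcd(25,16) + gcd(45,24) + gcd(18,34) + gcd(29,1) = 1+1+3+2+1 = 8.
By Pick's theorem A = I + B/2 − 1, so I = 777 − 8/2 + 1 = 774.

774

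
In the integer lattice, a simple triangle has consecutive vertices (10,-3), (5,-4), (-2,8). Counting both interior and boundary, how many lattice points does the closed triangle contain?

36

The shoelace formula gives twice the area as |(10·(-4) − 5·(-3)) + (5·8 − (-2)·(-4)) + ((-2)·(-3) − 10·8)| = 67, so the area is 67/2.
The number of boundary lattice points is Σ gcd(|Δx|,|Δy|) = gcd(5,1) + gcd(7,12) + gcd(12,11) = 1+1+1 = 3.
Pick's theorem gives I = A − B/2 + 1 = 67/2 − 3/2 + 1 = 33, so the closed region contains I + B = 33 + 3 = 36 lattice points.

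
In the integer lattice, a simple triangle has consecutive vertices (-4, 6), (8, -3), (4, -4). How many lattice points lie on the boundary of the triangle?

6

The number of boundary lattice points is Σ gcd(|Δx|,|Δy|) = gcd(12,9) + gcd(4,1) + gcd(8,10) = 3+1+2 = 6.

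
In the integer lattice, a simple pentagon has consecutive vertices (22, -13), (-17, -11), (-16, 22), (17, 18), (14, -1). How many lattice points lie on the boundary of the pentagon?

Summing gcd(|Δx|,|Δy|) over the edges gives the boundary count: gcd(39,2) + gcd(1,33) + gcd(33,4) + gcd(3,19) + gcd(8,12) = 1+1+1+1+4 = 8.

8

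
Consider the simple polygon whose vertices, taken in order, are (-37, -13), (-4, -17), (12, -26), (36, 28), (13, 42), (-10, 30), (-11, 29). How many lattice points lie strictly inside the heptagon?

2680

Using the shoelace formula, 2A = |((-37)·(-17) − (-4)·(-13)) + ((-4)·(-26) − 12·(-17)) + (12·28 − 36·(-26)) + (36·42 − 13·28) + (13·30 − (-10)·42) + ((-10)·29 − (-11)·30) + ((-11)·(-13) − (-37)·29)| = 5371, so the area is 2685.5.
Along each edge there are gcd(|Δx|,|Δy|)+1 lattice points, so counting each shared vertex once the boundary has gcd(33,4) + gcd(16,9) + gcd(24,54) + gcd(23,14) + gcd(23,12) + gcd(1,1) + gcd(26,42) = 1+1+6+1+1+1+2 = 13.
By Pick's theorem A = I + B/2 − 1, so I = 2685.5 − 13/2 + 1 = 2680.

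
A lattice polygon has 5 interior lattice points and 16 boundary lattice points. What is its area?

12

By Pick's theorem, A = I + B/2 − 1 = 5 + 16/2 − 1 = 12.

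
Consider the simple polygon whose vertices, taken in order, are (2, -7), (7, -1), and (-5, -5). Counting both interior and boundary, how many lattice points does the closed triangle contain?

By the shoelace formula, twice the signed area is |(2·(-1) − 7·(-7)) + (7·(-5) − (-5)·(-1)) + ((-5)·(-7) − 2·(-5))| = 52, so the area is 26.
Along each edge there are gcd(|Δx|,|Δy|)+1 lattice points, so counting each shared vertex once the boundary has gcd(5,6) + gcd(12,4) + gcd(7,2) = 1+4+1 = 6.
Pick's theorem gives I = A − B/2 + 1 = 26 − 6/2 + 1 = 24, so the closed region contains I + B = 24 + 6 = 30 lattice points.

30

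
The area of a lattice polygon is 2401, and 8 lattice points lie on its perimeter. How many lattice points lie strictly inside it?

2398

Pick's theorem A = I + B/2 − 1 rearranges to I = A − B/2 + 1 = 2401 − 8/2 + 1 = 2398.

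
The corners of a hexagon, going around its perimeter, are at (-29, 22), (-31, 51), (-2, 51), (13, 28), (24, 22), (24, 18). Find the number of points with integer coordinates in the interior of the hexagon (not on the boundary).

By the shoelace formula, twice the signed area is |[(-29)·51 − (-31)·22] + [(-31)·51 − (-2)·51] + [(-2)·28 − 13·51] + [13·22 − 24·28] + [24·18 − 24·22] + [24·22 − (-29)·18]| = 2427, so the area is 1213.5.
Along each edge there are gcd(|Δx|,|Δy|)+1 lattice points, so counting each shared vertex once the boundary has gcd(2,29) + gcd(29,0) + gcd(15,23) + gcd(11,6) + gcd(0,4) + gcd(53,4) = 1+29+1+1+4+1 = 37.
Pick's theorem gives I = A − B/2 + 1 = 1213.5 − 37/2 + 1 = 1196.

1196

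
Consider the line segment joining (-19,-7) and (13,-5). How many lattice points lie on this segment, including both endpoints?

The number of lattice points on a segment between lattice points is gcd(|Δx|,|Δy|) + 1 = gcd(32,2) + 1 = 2 + 1 = 3.

3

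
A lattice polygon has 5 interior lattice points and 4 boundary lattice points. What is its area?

6

By Pick's theorem, A = I + B/2 − 1 = 5 + 4/2 − 1 = 6.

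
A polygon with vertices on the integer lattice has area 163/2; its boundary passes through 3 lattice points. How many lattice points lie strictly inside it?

Pick's theorem A = I + B/2 − 1 rearranges to I = A − B/2 + 1 = 163/2 − 3/2 + 1 = 81.

81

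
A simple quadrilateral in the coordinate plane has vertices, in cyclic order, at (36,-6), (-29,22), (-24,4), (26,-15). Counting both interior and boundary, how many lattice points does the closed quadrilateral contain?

The shoelace formula gives twice the area as |(36·22 − (-29)·(-6)) + ((-29)·4 − (-24)·22) + ((-24)·(-15) − 26·4) + (26·(-6) − 36·(-15))| = 1670, so the area is 835.
Along each edge there are gcd(|Δx|,|Δy|)+1 lattice points, so counting each shared vertex once the boundary has gcd(65,28) + gcd(5,18) + gcd(50,19) + gcd(10,9) = 1+1+1+1 = 4.
Pick's theorem gives I = A − B/2 + 1 = 835 − 4/2 + 1 = 834, so the closed region contains I + B = 834 + 4 = 838 lattice points.

838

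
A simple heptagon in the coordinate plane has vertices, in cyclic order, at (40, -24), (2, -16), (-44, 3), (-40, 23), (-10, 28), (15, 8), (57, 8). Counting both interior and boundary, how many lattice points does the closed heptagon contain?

2829

By the shoelace formula, twice the signed area is |[40·(-16) − 2·(-24)] + [2·3 − (-44)·(-16)] + [(-44)·23 − (-40)·3] + [(-40)·28 − (-10)·23] + [(-10)·8 − 15·28] + [15·8 − 57·8] + [57·(-24) − 40·8]| = 5596, so the area is 2798.
The number of boundary lattice points is Σ gcd(|Δx|,|Δy|) = gcd(38,8) + gcd(46,19) + gcd(4,20) + gcd(30,5) + gcd(25,20) + gcd(42,0) + gcd(17,32) = 2+1+4+5+5+42+1 = 60.
Pick's theorem gives I = A − B/2 + 1 = 2798 − 60/2 + 1 = 2769, so the closed region contains I + B = 2769 + 60 = 2829 lattice points.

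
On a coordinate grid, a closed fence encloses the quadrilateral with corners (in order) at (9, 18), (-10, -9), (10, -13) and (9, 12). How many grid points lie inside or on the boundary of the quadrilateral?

Using the shoelace formula, 2A = |[9·(-9) − (-10)·18] + [(-10)·(-13) − 10·(-9)] + [10·12 − 9·(-13)] + [9·18 − 9·12]| = 610, so the area is 305.
Summing gcd(|Δx|,|Δy|) over the edges gives the boundary count: gcd(19,27) + gcd(20,4) + gcd(1,25) + gcd(0,6) = 1+4+1+6 = 12.
Pick's theorem gives I = A − B/2 + 1 = 305 − 12/2 + 1 = 300, so the closed region contains I + B = 300 + 12 = 312 lattice points.

312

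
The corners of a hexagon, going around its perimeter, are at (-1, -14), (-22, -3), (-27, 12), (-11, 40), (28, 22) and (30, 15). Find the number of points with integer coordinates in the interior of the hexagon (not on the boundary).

1796

By the shoelace formula, twice the signed area is |((-1)·(-3) − (-22)·(-14)) + ((-22)·12 − (-27)·(-3)) + ((-27)·40 − (-11)·12) + ((-11)·22 − 28·40) + (28·15 − 30·22) + (30·(-14) − (-1)·15)| = 3605, so the area is 1802.5.
Along each edge there are gcd(|Δx|,|Δy|)+1 lattice points, so counting each shared vertex once the boundary has gcd(21,11) + gcd(5,15) + gcd(16,28) + gcd(39,18) + gcd(2,7) + gcd(31,29) = 1+5+4+3+1+1 = 15.
Pick's theorem gives I = A − B/2 + 1 = 1802.5 − 15/2 + 1 = 1796.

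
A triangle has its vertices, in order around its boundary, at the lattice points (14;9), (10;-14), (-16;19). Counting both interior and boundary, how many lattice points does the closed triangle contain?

By the shoelace formula, twice the signed area is |(14·(-14) − 10·9) + (10·19 − (-16)·(-14)) + ((-16)·9 − 14·19)| = 730, so the area is 365.
Summing gcd(|Δx|,|Δy|) over the edges gives the boundary count: gcd(4,23) + gcd(26,33) + gcd(30,10) = 1+1+10 = 12.
Pick's theorem gives I = A − B/2 + 1 = 365 − 12/2 + 1 = 360, so the closed region contains I + B = 360 + 12 = 372 lattice points.

372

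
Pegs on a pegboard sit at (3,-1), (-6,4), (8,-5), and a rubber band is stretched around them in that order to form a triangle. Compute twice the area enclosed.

11

The shoelace formula gives twice the area as |(3·4 − (-6)·(-1)) + ((-6)·(-5) − 8·4) + (8·(-1) − 3·(-5))| = 11, so the area is 5.5.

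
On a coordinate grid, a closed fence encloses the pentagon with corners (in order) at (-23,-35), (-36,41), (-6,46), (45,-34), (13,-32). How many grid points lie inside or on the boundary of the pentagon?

3841

The shoelace formula gives twice the area as |((-23)·41 − (-36)·(-35)) + ((-36)·46 − (-6)·41) + ((-6)·(-34) − 45·46) + (45·(-32) − 13·(-34)) + (13·(-35) − (-23)·(-32))| = 7668, so the area is 3834.
Along each edge there are gcd(|Δx|,|Δy|)+1 lattice points, so counting each shared vertex once the boundary has gcd(13,76) + gcd(30,5) + gcd(51,80) + gcd(32,2) + gcd(36,3) = 1+5+1+2+3 = 12.
Pick's theorem gives I = A − B/2 + 1 = 3834 − 12/2 + 1 = 3829, so the closed region contains I + B = 3829 + 12 = 3841 lattice points.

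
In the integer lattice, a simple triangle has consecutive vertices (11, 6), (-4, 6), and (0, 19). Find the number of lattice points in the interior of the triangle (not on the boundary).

The shoelace formula gives twice the area as |(11·6 − (-4)·6) + ((-4)·19 − 0·6) + (0·6 − 11·19)| = 195, so the area is 195/2.
The number of boundary lattice points is Σ gcd(|Δx|,|Δy|) = gcd(15,0) + gcd(4,13) + gcd(11,13) = 15+1+1 = 17.
Pick's theorem gives I = A − B/2 + 1 = 195/2 − 17/2 + 1 = 90.

90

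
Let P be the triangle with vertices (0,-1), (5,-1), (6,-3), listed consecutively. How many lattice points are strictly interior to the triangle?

2

By the shoelace formula, twice the signed area is |(0·(-1) − 5·(-1)) + (5·(-3) − 6·(-1)) + (6·(-1) − 0·(-3))| = 10, so the area is 5.
Summing gcd(|Δx|,|Δy|) over the edges gives the boundary count: gcd(5,0) + gcd(1,2) + gcd(6,2) = 5+1+2 = 8.
Pick's theorem gives I = A − B/2 + 1 = 5 − 8/2 + 1 = 2.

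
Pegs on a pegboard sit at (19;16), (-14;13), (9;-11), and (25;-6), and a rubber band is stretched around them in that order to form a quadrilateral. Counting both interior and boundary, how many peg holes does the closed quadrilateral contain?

Using the shoelace formula, 2A = |(19·13 − (-14)·16) + ((-14)·(-11) − 9·13) + (9·(-6) − 25·(-11)) + (25·16 − 19·(-6))| = 1243, so the area is 621.5.
The number of boundary lattice points is Σ gcd(|Δx|,|Δy|) = gcd(33,3) + gcd(23,24) + gcd(16,5) + gcd(6,22) = 3+1+1+2 = 7.
Pick's theorem gives I = A − B/2 + 1 = 621.5 − 7/2 + 1 = 619, so the closed region contains I + B = 619 + 7 = 626 lattice points.

626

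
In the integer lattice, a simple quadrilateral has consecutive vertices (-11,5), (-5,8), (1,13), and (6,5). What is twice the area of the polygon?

124

Using the shoelace formula, 2A = |[(-11)·8 − (-5)·5] + [(-5)·13 − 1·8] + [1·5 − 6·13] + [6·5 − (-11)·5]| = 124, so the area is 62.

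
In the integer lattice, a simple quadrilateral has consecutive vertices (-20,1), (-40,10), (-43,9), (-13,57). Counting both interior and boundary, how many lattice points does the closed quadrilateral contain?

657

Using the shoelace formula, 2A = |((-20)·10 − (-40)·1) + ((-40)·9 − (-43)·10) + ((-43)·57 − (-13)·9) + ((-13)·1 − (-20)·57)| = 1297, so the area is 648.5.
Along each edge there are gcd(|Δx|,|Δy|)+1 lattice points, so counting each shared vertex once the boundary has gcd(20,9) + gcd(3,1) + gcd(30,48) + gcd(7,56) = 1+1+6+7 = 15.
Pick's theorem gives I = A − B/2 + 1 = 648.5 − 15/2 + 1 = 642, so the closed region contains I + B = 642 + 15 = 657 lattice points.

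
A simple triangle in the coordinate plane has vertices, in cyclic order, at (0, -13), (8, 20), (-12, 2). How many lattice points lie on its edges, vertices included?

Along each edge there are gcd(|Δx|,|Δy|)+1 lattice points, so counting each shared vertex once the boundary has gcd(8,33) + gcd(20,18) + gcd(12,15) = 1+2+3 = 6.

6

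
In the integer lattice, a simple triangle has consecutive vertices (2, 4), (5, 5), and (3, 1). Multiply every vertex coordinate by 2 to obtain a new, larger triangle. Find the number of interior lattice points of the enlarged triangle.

By the shoelace formula, twice the signed area is |(2·5 − 5·4) + (5·1 − 3·5) + (3·4 − 2·1)| = 10, so the area is 5.
The number of boundary lattice points is Σ gcd(|Δx|,|Δy|) = gcd(3,1) + gcd(2,4) + gcd(1,3) = 1+2+1 = 4.
Scaling by 2 multiplies the area by 2² = 4 (so the new area is 20) and multiplies the boundary lattice-point count by 2, giving 8.
By Pick's theorem, the interior count of the dilated polygon is 20 − 8/2 + 1 = 17.

17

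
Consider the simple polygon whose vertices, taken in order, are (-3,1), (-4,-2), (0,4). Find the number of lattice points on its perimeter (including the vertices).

6

Along each edge there are gcd(|Δx|,|Δy|)+1 lattice points, so counting each shared vertex once the boundary has gcd(1,3) + gcd(4,6) + gcd(3,3) = 1+2+3 = 6.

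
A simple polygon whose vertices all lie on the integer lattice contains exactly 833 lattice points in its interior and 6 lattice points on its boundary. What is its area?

835

Pick's theorem states A = I + B/2 − 1, so A = 833 + 6/2 − 1 = 835.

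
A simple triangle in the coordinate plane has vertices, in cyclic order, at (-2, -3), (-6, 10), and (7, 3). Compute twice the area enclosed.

The shoelace formula gives twice the area as |[(-2)·10 − (-6)·(-3)] + [(-6)·3 − 7·10] + [7·(-3) − (-2)·3]| = 141, so the area is 70.5.

141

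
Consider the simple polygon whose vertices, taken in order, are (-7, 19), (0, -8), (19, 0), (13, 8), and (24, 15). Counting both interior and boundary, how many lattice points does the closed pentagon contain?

466

The shoelace formula gives twice the area as |((-7)·(-8) − 0·19) + (0·0 − 19·(-8)) + (19·8 − 13·0) + (13·15 − 24·8) + (24·19 − (-7)·15)| = 924, so the area is 462.
Along each edge there are gcd(|Δx|,|Δy|)+1 lattice points, so counting each shared vertex once the boundary has gcd(7,27) + gcd(19,8) + gcd(6,8) + gcd(11,7) + gcd(31,4) = 1+1+2+1+1 = 6.
Pick's theorem gives I = A − B/2 + 1 = 462 − 6/2 + 1 = 460, so the closed region contains I + B = 460 + 6 = 466 lattice points.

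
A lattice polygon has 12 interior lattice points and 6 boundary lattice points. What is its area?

14

By Pick's theorem, A = I + B/2 − 1 = 12 + 6/2 − 1 = 14.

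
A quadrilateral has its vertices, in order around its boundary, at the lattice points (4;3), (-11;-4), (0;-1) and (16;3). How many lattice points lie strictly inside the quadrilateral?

By the shoelace formula, twice the signed area is |[4·(-4) − (-11)·3] + [(-11)·(-1) − 0·(-4)] + [0·3 − 16·(-1)] + [16·3 − 4·3]| = 80, so the area is 40.
The number of boundary lattice points is Σ gcd(|Δx|,|Δy|) = gcd(15,7) + gcd(11,3) + gcd(16,4) + gcd(12,0) = 1+1+4+12 = 18.
Pick's theorem gives I = A − B/2 + 1 = 40 − 18/2 + 1 = 32.

32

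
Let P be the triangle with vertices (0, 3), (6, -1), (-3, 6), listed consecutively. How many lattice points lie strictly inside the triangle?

The shoelace formula gives twice the area as |(0·(-1) − 6·3) + (6·6 − (-3)·(-1)) + ((-3)·3 − 0·6)| = 6, so the area is 3.
Summing gcd(|Δx|,|Δy|) over the edges gives the boundary count: gcd(6,4) + gcd(9,7) + gcd(3,3) = 2+1+3 = 6.
Pick's theorem gives I = A − B/2 + 1 = 3 − 6/2 + 1 = 1.

1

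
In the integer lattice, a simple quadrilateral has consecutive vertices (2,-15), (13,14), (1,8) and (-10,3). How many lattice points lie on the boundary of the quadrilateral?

14

The number of boundary lattice points is Σ gcd(|Δx|,|Δy|) = gcd(11,29) + gcd(12,6) + gcd(11,5) + gcd(12,18) = 1+6+1+6 = 14.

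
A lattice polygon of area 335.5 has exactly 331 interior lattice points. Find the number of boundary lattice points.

11

Pick's theorem gives A = I + B/2 − 1, so B = 2(A − I + 1) = 2(335.5 − 331 + 1) = 11.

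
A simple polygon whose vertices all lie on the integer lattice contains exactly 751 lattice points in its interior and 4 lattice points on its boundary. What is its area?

752

Pick's theorem states A = I + B/2 − 1, so A = 751 + 4/2 − 1 = 752.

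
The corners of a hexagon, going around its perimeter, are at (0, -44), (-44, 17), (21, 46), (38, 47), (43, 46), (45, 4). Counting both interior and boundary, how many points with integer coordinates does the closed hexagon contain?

4620

Using the shoelace formula, 2A = |(0·17 − (-44)·(-44)) + ((-44)·46 − 21·17) + (21·47 − 38·46) + (38·46 − 43·47) + (43·4 − 45·46) + (45·(-44) − 0·4)| = 9229, so the area is 9229/2.
Along each edge there are gcd(|Δx|,|Δy|)+1 lattice points, so counting each shared vertex once the boundary has gcd(44,61) + gcd(65,29) + gcd(17,1) + gcd(5,1) + gcd(2,42) + gcd(45,48) = 1+1+1+1+2+3 = 9.
Pick's theorem gives I = A − B/2 + 1 = 9229/2 − 9/2 + 1 = 4611, so the closed region contains I + B = 4611 + 9 = 4620 lattice points.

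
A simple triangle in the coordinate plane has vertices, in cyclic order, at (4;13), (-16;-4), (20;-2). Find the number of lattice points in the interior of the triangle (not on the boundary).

285

The shoelace formula gives twice the area as |(4·(-4) − (-16)·13) + ((-16)·(-2) − 20·(-4)) + (20·13 − 4·(-2))| = 572, so the area is 286.
The number of boundary lattice points is Σ gcd(|Δx|,|Δy|) = gcd(20,17) + gcd(36,2) + gcd(16,15) = 1+2+1 = 4.
Pick's theorem gives I = A − B/2 + 1 = 286 − 4/2 + 1 = 285.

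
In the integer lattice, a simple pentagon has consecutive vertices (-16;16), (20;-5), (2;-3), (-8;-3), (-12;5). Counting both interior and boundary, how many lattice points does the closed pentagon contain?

Using the shoelace formula, 2A = |((-16)·(-5) − 20·16) + (20·(-3) − 2·(-5)) + (2·(-3) − (-8)·(-3)) + ((-8)·5 − (-12)·(-3)) + ((-12)·16 − (-16)·5)| = 508, so the area is 254.
The number of boundary lattice points is Σ gcd(|Δx|,|Δy|) = gcd(36,21) + gcd(18,2) + gcd(10,0) + gcd(4,8) + gcd(4,11) = 3+2+10+4+1 = 20.
Pick's theorem gives I = A − B/2 + 1 = 254 − 20/2 + 1 = 245, so the closed region contains I + B = 245 + 20 = 265 lattice points.

265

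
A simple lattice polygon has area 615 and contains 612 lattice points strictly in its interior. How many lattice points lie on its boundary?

8

Pick's theorem gives A = I + B/2 − 1, so B = 2(A − I + 1) = 2(615 − 612 + 1) = 8.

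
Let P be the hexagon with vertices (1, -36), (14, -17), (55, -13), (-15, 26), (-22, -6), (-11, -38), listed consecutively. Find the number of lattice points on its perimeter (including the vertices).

The number of boundary lattice points is Σ gcd(|Δx|,|Δy|) = gcd(13,19) + gcd(41,4) + gcd(70,39) + gcd(7,32) + gcd(11,32) + gcd(12,2) = 1+1+1+1+1+2 = 7.

7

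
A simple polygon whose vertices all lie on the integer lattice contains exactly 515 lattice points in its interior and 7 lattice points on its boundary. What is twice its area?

By Pick's theorem, A = I + B/2 − 1 = 515 + 7/2 − 1 = 1035/2.
Hence 2A = 1035.

1035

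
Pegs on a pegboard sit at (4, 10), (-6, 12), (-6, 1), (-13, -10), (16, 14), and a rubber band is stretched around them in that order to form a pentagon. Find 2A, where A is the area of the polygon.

The shoelace formula gives twice the area as |(4·12 − (-6)·10) + ((-6)·1 − (-6)·12) + ((-6)·(-10) − (-13)·1) + ((-13)·14 − 16·(-10)) + (16·10 − 4·14)| = 329, so the area is 329/2.

329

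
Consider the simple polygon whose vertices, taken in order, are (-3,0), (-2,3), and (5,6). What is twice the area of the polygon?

Using the shoelace formula, 2A = |((-3)·3 − (-2)·0) + ((-2)·6 − 5·3) + (5·0 − (-3)·6)| = 18, so the area is 9.

18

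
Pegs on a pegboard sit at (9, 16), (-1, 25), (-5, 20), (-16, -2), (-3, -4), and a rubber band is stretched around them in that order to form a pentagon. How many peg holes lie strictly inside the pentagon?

353

Using the shoelace formula, 2A = |(9·25 − (-1)·16) + ((-1)·20 − (-5)·25) + ((-5)·(-2) − (-16)·20) + ((-16)·(-4) − (-3)·(-2)) + ((-3)·16 − 9·(-4))| = 722, so the area is 361.
Along each edge there are gcd(|Δx|,|Δy|)+1 lattice points, so counting each shared vertex once the boundary has gcd(10,9) + gcd(4,5) + gcd(11,22) + gcd(13,2) + gcd(12,20) = 1+1+11+1+4 = 18.
Pick's theorem gives I = A − B/2 + 1 = 361 − 18/2 + 1 = 353.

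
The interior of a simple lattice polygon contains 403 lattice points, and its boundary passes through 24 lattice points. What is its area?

By Pick's theorem, A = I + B/2 − 1 = 403 + 24/2 − 1 = 414.

414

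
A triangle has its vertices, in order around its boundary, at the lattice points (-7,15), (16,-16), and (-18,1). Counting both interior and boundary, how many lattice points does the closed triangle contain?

342

Using the shoelace formula, 2A = |((-7)·(-16) − 16·15) + (16·1 − (-18)·(-16)) + ((-18)·15 − (-7)·1)| = 663, so the area is 331.5.
The number of boundary lattice points is Σ gcd(|Δx|,|Δy|) = gcd(23,31) + gcd(34,17) + gcd(11,14) = 1+17+1 = 19.
Pick's theorem gives I = A − B/2 + 1 = 331.5 − 19/2 + 1 = 323, so the closed region contains I + B = 323 + 19 = 342 lattice points.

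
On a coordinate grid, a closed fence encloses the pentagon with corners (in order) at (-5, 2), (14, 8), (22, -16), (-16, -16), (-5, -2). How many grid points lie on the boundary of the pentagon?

52

The number of boundary lattice points is Σ gcd(|Δx|,|Δy|) = gcd(19,6) + gcd(8,24) + gcd(38,0) + gcd(11,14) + gcd(0,4) = 1+8+38+1+4 = 52.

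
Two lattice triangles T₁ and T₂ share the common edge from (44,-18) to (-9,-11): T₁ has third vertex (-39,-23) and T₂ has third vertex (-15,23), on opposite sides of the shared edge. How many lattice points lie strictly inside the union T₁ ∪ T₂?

1299

The union is the simple quadrilateral with vertices (44,-18), (-39,-23), (-9,-11), (-15,23) in order.
Using the shoelace formula, 2A = |[44·(-23) − (-39)·(-18)] + [(-39)·(-11) − (-9)·(-23)] + [(-9)·23 − (-15)·(-11)] + [(-15)·(-18) − 44·23]| = 2606, so the area is 1303.
The number of boundary lattice points is Σ gcd(|Δx|,|Δy|) = gcd(83,5) + gcd(30,12) + gcd(6,34) + gcd(59,41) = 1+6+2+1 = 10.
By Pick's theorem I = A − B/2 + 1 = 1303 − 10/2 + 1 = 1299.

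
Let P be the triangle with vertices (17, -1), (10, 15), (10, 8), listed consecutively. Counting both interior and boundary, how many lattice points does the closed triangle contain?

The shoelace formula gives twice the area as |[17·15 − 10·(-1)] + [10·8 − 10·15] + [10·(-1) − 17·8]| = 49, so the area is 49/2.
Summing gcd(|Δx|,|Δy|) over the edges gives the boundary count: gcd(7,16) + gcd(0,7) + gcd(7,9) = 1+7+1 = 9.
Pick's theorem gives I = A − B/2 + 1 = 49/2 − 9/2 + 1 = 21, so the closed region contains I + B = 21 + 9 = 30 lattice points.

30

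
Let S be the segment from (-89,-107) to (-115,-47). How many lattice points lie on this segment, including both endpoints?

The number of lattice points on a segment between lattice points is gcd(|Δx|,|Δy|) + 1 = gcd(26,60) + 1 = 2 + 1 = 3.

3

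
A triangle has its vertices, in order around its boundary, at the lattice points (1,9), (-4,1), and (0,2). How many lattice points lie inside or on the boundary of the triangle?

By the shoelace formula, twice the signed area is |[1·1 − (-4)·9] + [(-4)·2 − 0·1] + [0·9 − 1·2]| = 27, so the area is 27/2.
Along each edge there are gcd(|Δx|,|Δy|)+1 lattice points, so counting each shared vertex once the boundary has gcd(5,8) + gcd(4,1) + gcd(1,7) = 1+1+1 = 3.
Pick's theorem gives I = A − B/2 + 1 = 27/2 − 3/2 + 1 = 13, so the closed region contains I + B = 13 + 3 = 16 lattice points.

16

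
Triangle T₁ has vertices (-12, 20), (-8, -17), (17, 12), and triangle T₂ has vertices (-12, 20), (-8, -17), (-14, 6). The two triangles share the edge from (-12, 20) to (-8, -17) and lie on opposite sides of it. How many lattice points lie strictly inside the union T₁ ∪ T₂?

The union is the simple quadrilateral with vertices (-12, 20), (17, 12), (-8, -17), (-14, 6) in order.
By the shoelace formula, twice the signed area is |[(-12)·12 − 17·20] + [17·(-17) − (-8)·12] + [(-8)·6 − (-14)·(-17)] + [(-14)·20 − (-12)·6]| = 1171, so the area is 1171/2.
Along each edge there are gcd(|Δx|,|Δy|)+1 lattice points, so counting each shared vertex once the boundary has gcd(29,8) + gcd(25,29) + gcd(6,23) + gcd(2,14) = 1+1+1+2 = 5.
By Pick's theorem I = A − B/2 + 1 = 1171/2 − 5/2 + 1 = 584.

584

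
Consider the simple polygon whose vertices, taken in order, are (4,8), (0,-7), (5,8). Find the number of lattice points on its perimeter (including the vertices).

7

The number of boundary lattice points is Σ gcd(|Δx|,|Δy|) = gcd(4,15) + gcd(5,15) + gcd(1,0) = 1+5+1 = 7.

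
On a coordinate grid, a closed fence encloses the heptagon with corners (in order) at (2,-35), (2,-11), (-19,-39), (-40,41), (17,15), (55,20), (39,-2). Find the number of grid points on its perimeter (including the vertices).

37

Along each edge there are gcd(|Δx|,|Δy|)+1 lattice points, so counting each shared vertex once the boundary has gcd(0,24) + gcd(21,28) + gcd(21,80) + gcd(57,26) + gcd(38,5) + gcd(16,22) + gcd(37,33) = 24+7+1+1+1+2+1 = 37.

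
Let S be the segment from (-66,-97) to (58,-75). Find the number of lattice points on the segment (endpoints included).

3

The number of lattice points on a segment between lattice points is gcd(|Δx|,|Δy|) + 1 = gcd(124,22) + 1 = 2 + 1 = 3.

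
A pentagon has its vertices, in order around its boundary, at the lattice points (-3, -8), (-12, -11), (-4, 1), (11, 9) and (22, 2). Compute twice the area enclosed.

512

By the shoelace formula, twice the signed area is |[(-3)·(-11) − (-12)·(-8)] + [(-12)·1 − (-4)·(-11)] + [(-4)·9 − 11·1] + [11·2 − 22·9] + [22·(-8) − (-3)·2]| = 512, so the area is 256.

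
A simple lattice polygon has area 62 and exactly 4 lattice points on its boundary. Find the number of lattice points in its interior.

From Pick's theorem, I = A − B/2 + 1 = 62 − 4/2 + 1 = 61.

61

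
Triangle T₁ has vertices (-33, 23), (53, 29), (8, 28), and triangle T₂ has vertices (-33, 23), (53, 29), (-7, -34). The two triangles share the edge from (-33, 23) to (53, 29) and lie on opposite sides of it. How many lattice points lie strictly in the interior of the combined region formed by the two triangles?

2619

The union is the simple quadrilateral with vertices (-33, 23), (8, 28), (53, 29), (-7, -34) in order.
Using the shoelace formula, 2A = |[(-33)·28 − 8·23] + [8·29 − 53·28] + [53·(-34) − (-7)·29] + [(-7)·23 − (-33)·(-34)]| = 5242, so the area is 2621.
The number of boundary lattice points is Σ gcd(|Δx|,|Δy|) = gcd(41,5) + gcd(45,1) + gcd(60,63) + gcd(26,57) = 1+1+3+1 = 6.
By Pick's theorem I = A − B/2 + 1 = 2621 − 6/2 + 1 = 2619.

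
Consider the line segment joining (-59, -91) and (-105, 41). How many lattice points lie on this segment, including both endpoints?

3

The number of lattice points on a segment between lattice points is gcd(|Δx|,|Δy|) + 1 = gcd(46,132) + 1 = 2 + 1 = 3.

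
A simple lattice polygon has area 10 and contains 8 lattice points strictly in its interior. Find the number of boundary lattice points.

6

Pick's theorem gives A = I + B/2 − 1, so B = 2(A − I + 1) = 2(10 − 8 + 1) = 6.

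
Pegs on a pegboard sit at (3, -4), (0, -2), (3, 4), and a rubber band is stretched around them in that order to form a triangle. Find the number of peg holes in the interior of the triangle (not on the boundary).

Using the shoelace formula, 2A = |(3·(-2) − 0·(-4)) + (0·4 − 3·(-2)) + (3·(-4) − 3·4)| = 24, so the area is 12.
Summing gcd(|Δx|,|Δy|) over the edges gives the boundary count: gcd(3,2) + gcd(3,6) + gcd(0,8) = 1+3+8 = 12.
Pick's theorem gives I = A − B/2 + 1 = 12 − 12/2 + 1 = 7.

7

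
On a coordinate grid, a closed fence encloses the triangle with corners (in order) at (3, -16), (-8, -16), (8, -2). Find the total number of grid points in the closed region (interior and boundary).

Using the shoelace formula, 2A = |[3·(-16) − (-8)·(-16)] + [(-8)·(-2) − 8·(-16)] + [8·(-16) − 3·(-2)]| = 154, so the area is 77.
The number of boundary lattice points is Σ gcd(|Δx|,|Δy|) = gcd(11,0) + gcd(16,14) + gcd(5,14) = 11+2+1 = 14.
Pick's theorem gives I = A − B/2 + 1 = 77 − 14/2 + 1 = 71, so the closed region contains I + B = 71 + 14 = 85 lattice points.

85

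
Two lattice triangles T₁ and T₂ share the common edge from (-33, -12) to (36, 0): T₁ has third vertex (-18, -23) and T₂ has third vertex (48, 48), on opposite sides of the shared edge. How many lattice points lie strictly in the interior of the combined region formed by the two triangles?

2046

The union is the simple quadrilateral with vertices (-33, -12), (-18, -23), (36, 0), (48, 48) in order.
By the shoelace formula, twice the signed area is |[(-33)·(-23) − (-18)·(-12)] + [(-18)·0 − 36·(-23)] + [36·48 − 48·0] + [48·(-12) − (-33)·48]| = 4107, so the area is 2053.5.
The number of boundary lattice points is Σ gcd(|Δx|,|Δy|) = gcd(15,11) + gcd(54,23) + gcd(12,48) + gcd(81,60) = 1+1+12+3 = 17.
By Pick's theorem I = A − B/2 + 1 = 2053.5 − 17/2 + 1 = 2046.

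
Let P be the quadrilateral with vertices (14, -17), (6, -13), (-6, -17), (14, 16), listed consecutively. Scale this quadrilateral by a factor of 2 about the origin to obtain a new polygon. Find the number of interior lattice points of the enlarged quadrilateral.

1119

Using the shoelace formula, 2A = |[14·(-13) − 6·(-17)] + [6·(-17) − (-6)·(-13)] + [(-6)·16 − 14·(-17)] + [14·(-17) − 14·16]| = 580, so the area is 290.
Summing gcd(|Δx|,|Δy|) over the edges gives the boundary count: gcd(8,4) + gcd(12,4) + gcd(20,33) + gcd(0,33) = 4+4+1+33 = 42.
Scaling by 2 multiplies the area by 2² = 4 (so the new area is 1160) and multiplies the boundary lattice-point count by 2, giving 84.
By Pick's theorem, the interior count of the dilated polygon is 1160 − 84/2 + 1 = 1119.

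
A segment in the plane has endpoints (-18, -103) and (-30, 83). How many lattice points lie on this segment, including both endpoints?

The number of lattice points on a segment between lattice points is gcd(|Δx|,|Δy|) + 1 = gcd(12,186) + 1 = 6 + 1 = 7.

7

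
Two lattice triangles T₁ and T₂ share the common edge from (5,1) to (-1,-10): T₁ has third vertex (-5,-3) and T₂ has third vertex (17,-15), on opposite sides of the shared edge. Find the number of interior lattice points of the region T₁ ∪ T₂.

The union is the simple quadrilateral with vertices (5,1), (-5,-3), (-1,-10), (17,-15) in order.
Using the shoelace formula, 2A = |(5·(-3) − (-5)·1) + ((-5)·(-10) − (-1)·(-3)) + ((-1)·(-15) − 17·(-10)) + (17·1 − 5·(-15))| = 314, so the area is 157.
Summing gcd(|Δx|,|Δy|) over the edges gives the boundary count: gcd(10,4) + gcd(4,7) + gcd(18,5) + gcd(12,16) = 2+1+1+4 = 8.
By Pick's theorem I = A − B/2 + 1 = 157 − 8/2 + 1 = 154.

154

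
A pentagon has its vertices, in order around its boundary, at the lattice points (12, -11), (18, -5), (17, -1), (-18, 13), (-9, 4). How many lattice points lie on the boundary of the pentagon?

26

The number of boundary lattice points is Σ gcd(|Δx|,|Δy|) = gcd(6,6) + gcd(1,4) + gcd(35,14) + gcd(9,9) + gcd(21,15) = 6+1+7+9+3 = 26.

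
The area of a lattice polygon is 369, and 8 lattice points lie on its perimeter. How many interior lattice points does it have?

Pick's theorem A = I + B/2 − 1 rearranges to I = A − B/2 + 1 = 369 − 8/2 + 1 = 366.

366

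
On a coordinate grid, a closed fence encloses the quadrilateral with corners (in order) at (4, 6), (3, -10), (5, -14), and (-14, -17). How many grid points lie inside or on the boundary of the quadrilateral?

177

The shoelace formula gives twice the area as |(4·(-10) − 3·6) + (3·(-14) − 5·(-10)) + (5·(-17) − (-14)·(-14)) + ((-14)·6 − 4·(-17))| = 347, so the area is 347/2.
Along each edge there are gcd(|Δx|,|Δy|)+1 lattice points, so counting each shared vertex once the boundary has gcd(1,16) + gcd(2,4) + gcd(19,3) + gcd(18,23) = 1+2+1+1 = 5.
Pick's theorem gives I = A − B/2 + 1 = 347/2 − 5/2 + 1 = 172, so the closed region contains I + B = 172 + 5 = 177 lattice points.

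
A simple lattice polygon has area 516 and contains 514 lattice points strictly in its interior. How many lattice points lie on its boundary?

6

Pick's theorem gives A = I + B/2 − 1, so B = 2(A − I + 1) = 2(516 − 514 + 1) = 6.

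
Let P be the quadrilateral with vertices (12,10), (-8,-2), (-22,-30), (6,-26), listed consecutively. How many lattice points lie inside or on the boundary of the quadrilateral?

By the shoelace formula, twice the signed area is |[12·(-2) − (-8)·10] + [(-8)·(-30) − (-22)·(-2)] + [(-22)·(-26) − 6·(-30)] + [6·10 − 12·(-26)]| = 1376, so the area is 688.
Summing gcd(|Δx|,|Δy|) over the edges gives the boundary count: gcd(20,12) + gcd(14,28) + gcd(28,4) + gcd(6,36) = 4+14+4+6 = 28.
Pick's theorem gives I = A − B/2 + 1 = 688 − 28/2 + 1 = 675, so the closed region contains I + B = 675 + 28 = 703 lattice points.

703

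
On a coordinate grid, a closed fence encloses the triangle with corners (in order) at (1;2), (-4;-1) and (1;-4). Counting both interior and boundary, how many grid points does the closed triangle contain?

20

Using the shoelace formula, 2A = |(1·(-1) − (-4)·2) + ((-4)·(-4) − 1·(-1)) + (1·2 − 1·(-4))| = 30, so the area is 15.
The number of boundary lattice points is Σ gcd(|Δx|,|Δy|) = gcd(5,3) + gcd(5,3) + gcd(0,6) = 1+1+6 = 8.
Pick's theorem gives I = A − B/2 + 1 = 15 − 8/2 + 1 = 12, so the closed region contains I + B = 12 + 8 = 20 lattice points.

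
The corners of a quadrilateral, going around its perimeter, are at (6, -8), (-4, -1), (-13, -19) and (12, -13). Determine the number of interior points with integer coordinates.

197

Using the shoelace formula, 2A = |(6·(-1) − (-4)·(-8)) + ((-4)·(-19) − (-13)·(-1)) + ((-13)·(-13) − 12·(-19)) + (12·(-8) − 6·(-13))| = 404, so the area is 202.
Summing gcd(|Δx|,|Δy|) over the edges gives the boundary count: gcd(10,7) + gcd(9,18) + gcd(25,6) + gcd(6,5) = 1+9+1+1 = 12.
By Pick's theorem A = I + B/2 − 1, so I = 202 − 12/2 + 1 = 197.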